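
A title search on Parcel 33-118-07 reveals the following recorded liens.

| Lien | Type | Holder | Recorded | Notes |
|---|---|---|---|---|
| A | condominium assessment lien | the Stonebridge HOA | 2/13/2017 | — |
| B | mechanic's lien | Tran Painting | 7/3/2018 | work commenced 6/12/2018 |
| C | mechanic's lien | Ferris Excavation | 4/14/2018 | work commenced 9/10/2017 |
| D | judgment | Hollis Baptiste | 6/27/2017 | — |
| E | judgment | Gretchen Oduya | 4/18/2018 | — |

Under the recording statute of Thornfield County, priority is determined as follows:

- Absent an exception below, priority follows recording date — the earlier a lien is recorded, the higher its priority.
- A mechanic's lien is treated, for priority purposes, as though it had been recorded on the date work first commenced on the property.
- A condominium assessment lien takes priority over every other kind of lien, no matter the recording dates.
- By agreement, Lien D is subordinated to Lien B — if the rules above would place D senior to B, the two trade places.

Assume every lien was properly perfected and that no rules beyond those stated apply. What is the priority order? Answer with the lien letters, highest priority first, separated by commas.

Effective dates: B's effective date is 6/12/2018, when work began; C is treated as recorded 9/10/2017, the work-commencement date.
As a condominium assessment lien, A is senior to every other lien.
Ordering the rest by effective date: D (6/27/2017), C (9/10/2017), E (4/18/2018), B (6/12/2018).
Because D would otherwise rank above B, the subordination swaps them.

A, B, C, E, D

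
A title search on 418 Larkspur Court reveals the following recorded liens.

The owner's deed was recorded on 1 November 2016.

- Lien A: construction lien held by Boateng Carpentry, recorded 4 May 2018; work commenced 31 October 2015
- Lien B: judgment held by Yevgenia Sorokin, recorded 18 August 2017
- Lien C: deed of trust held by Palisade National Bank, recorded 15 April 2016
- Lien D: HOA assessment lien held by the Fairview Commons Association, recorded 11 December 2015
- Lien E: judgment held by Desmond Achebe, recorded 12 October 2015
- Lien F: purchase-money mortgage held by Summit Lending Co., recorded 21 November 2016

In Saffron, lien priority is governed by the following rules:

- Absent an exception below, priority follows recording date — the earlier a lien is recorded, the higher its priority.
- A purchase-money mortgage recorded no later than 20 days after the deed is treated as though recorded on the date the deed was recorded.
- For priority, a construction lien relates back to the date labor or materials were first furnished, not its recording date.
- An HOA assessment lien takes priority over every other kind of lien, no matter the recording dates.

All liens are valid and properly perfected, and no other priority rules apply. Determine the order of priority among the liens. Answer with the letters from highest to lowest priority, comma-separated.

First, effective dates: A is treated as recorded 31 October 2015, the work-commencement date; F was recorded within the 20-day window, so its effective date is the deed date 1 November 2016.
D, as an HOA assessment lien, has superpriority and ranks first.
The other liens, earliest effective date first: E (12 October 2015), A (31 October 2015), C (15 April 2016), F (1 November 2016), B (18 August 2017).

D, E, A, C, F, B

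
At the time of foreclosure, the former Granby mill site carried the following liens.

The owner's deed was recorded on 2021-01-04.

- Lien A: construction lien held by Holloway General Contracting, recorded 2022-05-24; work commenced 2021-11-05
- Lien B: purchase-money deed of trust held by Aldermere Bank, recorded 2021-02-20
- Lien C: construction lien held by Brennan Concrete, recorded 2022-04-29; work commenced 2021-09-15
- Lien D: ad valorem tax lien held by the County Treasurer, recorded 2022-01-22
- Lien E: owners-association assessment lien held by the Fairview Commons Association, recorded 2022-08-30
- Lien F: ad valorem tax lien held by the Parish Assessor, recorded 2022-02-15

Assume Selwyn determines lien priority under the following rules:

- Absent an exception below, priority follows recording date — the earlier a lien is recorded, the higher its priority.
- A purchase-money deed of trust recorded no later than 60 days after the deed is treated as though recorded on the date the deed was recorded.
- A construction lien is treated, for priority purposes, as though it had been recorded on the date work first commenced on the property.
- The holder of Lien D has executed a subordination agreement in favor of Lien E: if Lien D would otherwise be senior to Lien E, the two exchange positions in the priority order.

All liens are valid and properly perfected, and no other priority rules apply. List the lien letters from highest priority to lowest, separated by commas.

B, C, A, E, F, D

Adjusting effective dates: A relates back to 2021-11-05 (work commenced); B's effective date is the deed date, 2021-01-04; C is treated as recorded 2021-09-15, the work-commencement date.
By effective date: B (2021-01-04), C (2021-09-15), A (2021-11-05), D (2022-01-22), F (2022-02-15), E (2022-08-30).
D would otherwise be senior to E, so under the subordination agreement D and E exchange positions.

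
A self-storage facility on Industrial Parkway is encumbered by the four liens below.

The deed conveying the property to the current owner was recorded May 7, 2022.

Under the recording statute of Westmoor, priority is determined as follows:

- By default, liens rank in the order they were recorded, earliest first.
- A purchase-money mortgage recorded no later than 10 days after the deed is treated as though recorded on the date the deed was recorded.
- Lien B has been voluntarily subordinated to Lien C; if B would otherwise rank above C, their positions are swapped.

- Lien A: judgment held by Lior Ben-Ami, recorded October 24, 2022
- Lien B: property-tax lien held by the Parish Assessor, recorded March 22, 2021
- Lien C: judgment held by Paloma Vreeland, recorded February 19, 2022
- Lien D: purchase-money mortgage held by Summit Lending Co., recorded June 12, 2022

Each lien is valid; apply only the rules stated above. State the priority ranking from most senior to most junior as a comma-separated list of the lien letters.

C, B, D, A

Effective dates: D was recorded 36 days after the deed, outside the 10-day window, so it keeps its recording date.
Sorted by effective date: B (March 22, 2021), C (February 19, 2022), D (June 12, 2022), A (October 24, 2022).
Because B would otherwise rank above C, the subordination swaps them.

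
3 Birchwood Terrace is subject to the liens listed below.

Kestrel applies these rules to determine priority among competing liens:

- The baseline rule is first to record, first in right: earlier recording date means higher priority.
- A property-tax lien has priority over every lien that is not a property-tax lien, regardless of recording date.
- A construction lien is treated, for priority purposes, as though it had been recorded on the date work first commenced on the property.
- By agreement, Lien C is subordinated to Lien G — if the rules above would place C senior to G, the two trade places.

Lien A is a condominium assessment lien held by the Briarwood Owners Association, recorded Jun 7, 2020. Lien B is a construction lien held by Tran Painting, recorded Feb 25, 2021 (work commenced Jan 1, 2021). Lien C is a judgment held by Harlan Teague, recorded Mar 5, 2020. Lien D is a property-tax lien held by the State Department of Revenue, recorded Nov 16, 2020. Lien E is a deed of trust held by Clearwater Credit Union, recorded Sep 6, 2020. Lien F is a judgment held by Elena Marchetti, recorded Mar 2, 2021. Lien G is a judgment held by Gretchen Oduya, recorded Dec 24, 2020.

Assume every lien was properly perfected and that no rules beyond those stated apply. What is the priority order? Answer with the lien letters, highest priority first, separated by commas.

D, G, A, E, C, B, F

Effective dates: B's effective date is Jan 1, 2021, when work began.
As a property-tax lien, D is senior to every other lien.
Remaining liens by effective date: C (Mar 5, 2020), A (Jun 7, 2020), E (Sep 6, 2020), G (Dec 24, 2020), B (Jan 1, 2021), F (Mar 2, 2021).
The subordination applies — C was senior to G — so C and G swap.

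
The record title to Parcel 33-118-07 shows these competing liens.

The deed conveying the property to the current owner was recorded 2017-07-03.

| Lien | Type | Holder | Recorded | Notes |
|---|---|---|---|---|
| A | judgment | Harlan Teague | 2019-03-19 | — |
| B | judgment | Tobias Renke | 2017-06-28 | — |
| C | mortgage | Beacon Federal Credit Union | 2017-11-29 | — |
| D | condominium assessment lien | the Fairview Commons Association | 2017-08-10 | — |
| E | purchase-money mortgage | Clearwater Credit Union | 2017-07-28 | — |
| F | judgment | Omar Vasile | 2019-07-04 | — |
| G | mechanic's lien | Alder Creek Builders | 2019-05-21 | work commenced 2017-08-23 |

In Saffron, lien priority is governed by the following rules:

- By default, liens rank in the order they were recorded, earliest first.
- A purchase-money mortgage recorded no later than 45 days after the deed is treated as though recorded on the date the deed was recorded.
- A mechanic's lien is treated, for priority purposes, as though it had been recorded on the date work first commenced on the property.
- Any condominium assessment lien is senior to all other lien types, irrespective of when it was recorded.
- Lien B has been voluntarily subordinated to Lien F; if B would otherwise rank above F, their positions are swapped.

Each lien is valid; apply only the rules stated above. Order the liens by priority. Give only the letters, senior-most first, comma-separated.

D, F, E, G, C, A, B

Effective dates after the stated exceptions: E's effective date is the deed date, 2017-07-03; G is treated as recorded 2017-08-23, the work-commencement date.
As a condominium assessment lien, D is senior to every other lien.
Remaining liens by effective date: B (2017-06-28), E (2017-07-03), G (2017-08-23), C (2017-11-29), A (2019-03-19), F (2019-07-04).
B would otherwise be senior to F, so under the subordination agreement B and F exchange positions.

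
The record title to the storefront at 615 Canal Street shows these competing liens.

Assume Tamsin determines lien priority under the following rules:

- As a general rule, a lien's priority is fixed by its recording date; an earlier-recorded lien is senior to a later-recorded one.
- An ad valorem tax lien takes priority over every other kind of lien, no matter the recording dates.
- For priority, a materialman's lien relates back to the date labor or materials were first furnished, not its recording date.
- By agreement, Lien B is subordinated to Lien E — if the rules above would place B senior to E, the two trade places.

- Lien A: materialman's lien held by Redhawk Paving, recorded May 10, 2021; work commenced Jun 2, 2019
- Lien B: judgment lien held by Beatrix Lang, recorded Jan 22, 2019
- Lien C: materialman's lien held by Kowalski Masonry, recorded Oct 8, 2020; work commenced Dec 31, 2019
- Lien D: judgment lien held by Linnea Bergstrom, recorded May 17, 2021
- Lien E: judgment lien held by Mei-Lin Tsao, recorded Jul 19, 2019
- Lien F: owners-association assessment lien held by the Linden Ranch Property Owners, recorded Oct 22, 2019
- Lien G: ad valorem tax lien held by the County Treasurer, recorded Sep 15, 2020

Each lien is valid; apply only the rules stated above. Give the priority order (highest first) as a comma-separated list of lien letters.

G, E, A, B, F, C, D

Effective dates: A is treated as recorded Jun 2, 2019, the work-commencement date; C's effective date is Dec 31, 2019, when work began.
G is an ad valorem tax lien and takes priority over every other lien.
Among the remaining liens, by effective date: B (Jan 22, 2019), A (Jun 2, 2019), E (Jul 19, 2019), F (Oct 22, 2019), C (Dec 31, 2019), D (May 17, 2021).
B is senior to E before the subordination, so the two trade places.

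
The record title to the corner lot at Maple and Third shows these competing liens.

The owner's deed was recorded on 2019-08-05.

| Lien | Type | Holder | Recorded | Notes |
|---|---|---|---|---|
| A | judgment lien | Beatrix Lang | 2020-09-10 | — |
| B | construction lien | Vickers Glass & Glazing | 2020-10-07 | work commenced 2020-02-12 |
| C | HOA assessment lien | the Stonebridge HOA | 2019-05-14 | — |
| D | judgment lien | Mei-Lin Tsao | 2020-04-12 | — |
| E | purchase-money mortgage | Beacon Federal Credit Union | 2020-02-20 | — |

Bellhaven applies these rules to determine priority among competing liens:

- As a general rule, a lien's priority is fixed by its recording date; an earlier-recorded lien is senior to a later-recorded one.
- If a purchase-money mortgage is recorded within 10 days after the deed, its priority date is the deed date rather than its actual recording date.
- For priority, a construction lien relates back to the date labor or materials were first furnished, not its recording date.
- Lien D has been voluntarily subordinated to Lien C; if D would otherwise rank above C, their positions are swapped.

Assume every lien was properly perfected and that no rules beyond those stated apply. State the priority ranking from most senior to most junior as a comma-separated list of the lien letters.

C, B, E, D, A

First, effective dates: B is treated as recorded 2020-02-12, the work-commencement date; E missed the 10-day window (199 days after the deed), so its recording date stands.
By effective date: C (2019-05-14), B (2020-02-12), E (2020-02-20), D (2020-04-12), A (2020-09-10).
D already ranks below C; the subordination has no effect.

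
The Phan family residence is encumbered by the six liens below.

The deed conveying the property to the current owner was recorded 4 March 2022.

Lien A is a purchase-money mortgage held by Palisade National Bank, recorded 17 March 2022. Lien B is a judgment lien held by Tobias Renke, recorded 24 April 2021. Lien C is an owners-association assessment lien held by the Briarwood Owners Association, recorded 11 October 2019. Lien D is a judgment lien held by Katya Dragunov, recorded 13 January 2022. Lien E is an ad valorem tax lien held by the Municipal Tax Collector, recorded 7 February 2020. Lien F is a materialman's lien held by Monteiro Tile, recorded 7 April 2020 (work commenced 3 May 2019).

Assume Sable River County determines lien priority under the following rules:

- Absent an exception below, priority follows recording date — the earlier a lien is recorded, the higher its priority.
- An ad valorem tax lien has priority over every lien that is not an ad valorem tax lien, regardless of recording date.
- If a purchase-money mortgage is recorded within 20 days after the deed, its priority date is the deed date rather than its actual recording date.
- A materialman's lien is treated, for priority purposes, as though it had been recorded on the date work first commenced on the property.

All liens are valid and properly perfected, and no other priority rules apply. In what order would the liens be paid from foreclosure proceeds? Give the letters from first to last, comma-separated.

E, F, C, B, D, A

Effective dates after the stated exceptions: A relates back to the deed date 4 March 2022; F's effective date is 3 May 2019, when work began.
E is an ad valorem tax lien, so it outranks all other liens regardless of date.
The other liens, earliest effective date first: F (3 May 2019), C (11 October 2019), B (24 April 2021), D (13 January 2022), A (4 March 2022).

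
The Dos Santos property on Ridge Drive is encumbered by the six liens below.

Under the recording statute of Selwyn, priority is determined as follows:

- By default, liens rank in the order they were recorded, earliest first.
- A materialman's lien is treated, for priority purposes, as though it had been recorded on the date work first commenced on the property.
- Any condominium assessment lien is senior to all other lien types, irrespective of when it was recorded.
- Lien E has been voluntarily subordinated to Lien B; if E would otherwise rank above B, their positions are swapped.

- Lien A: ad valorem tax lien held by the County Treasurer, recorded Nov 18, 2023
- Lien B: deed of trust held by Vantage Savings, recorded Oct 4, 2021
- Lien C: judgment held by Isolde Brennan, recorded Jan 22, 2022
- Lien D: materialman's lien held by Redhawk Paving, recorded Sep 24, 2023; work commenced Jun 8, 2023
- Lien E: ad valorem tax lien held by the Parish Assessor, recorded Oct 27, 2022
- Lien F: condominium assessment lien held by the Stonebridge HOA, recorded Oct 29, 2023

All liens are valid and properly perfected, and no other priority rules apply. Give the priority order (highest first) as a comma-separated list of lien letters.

Adjusting effective dates: D's effective date is Jun 8, 2023, when work began.
F is a condominium assessment lien and takes priority over every other lien.
The other liens, earliest effective date first: B (Oct 4, 2021), C (Jan 22, 2022), E (Oct 27, 2022), D (Jun 8, 2023), A (Nov 18, 2023).
E already ranks below B; the subordination has no effect.

F, B, C, E, D, A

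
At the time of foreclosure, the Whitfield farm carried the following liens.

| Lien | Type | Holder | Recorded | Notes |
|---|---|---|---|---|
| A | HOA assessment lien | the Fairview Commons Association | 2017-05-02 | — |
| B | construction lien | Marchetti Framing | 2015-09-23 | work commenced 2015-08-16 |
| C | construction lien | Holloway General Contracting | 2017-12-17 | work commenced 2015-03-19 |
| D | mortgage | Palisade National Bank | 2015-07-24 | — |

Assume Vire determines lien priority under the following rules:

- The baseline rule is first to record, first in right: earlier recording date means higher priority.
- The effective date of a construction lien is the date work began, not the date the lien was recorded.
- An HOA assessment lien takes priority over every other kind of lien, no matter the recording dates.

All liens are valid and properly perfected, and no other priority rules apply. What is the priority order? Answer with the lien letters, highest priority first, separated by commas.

Effective dates after the stated exceptions: B's effective date is 2015-08-16, when work began; C's effective date is 2015-03-19, when work began.
A is an HOA assessment lien, so it outranks all other liens regardless of date.
Among the remaining liens, by effective date: C (2015-03-19), D (2015-07-24), B (2015-08-16).

A, C, D, B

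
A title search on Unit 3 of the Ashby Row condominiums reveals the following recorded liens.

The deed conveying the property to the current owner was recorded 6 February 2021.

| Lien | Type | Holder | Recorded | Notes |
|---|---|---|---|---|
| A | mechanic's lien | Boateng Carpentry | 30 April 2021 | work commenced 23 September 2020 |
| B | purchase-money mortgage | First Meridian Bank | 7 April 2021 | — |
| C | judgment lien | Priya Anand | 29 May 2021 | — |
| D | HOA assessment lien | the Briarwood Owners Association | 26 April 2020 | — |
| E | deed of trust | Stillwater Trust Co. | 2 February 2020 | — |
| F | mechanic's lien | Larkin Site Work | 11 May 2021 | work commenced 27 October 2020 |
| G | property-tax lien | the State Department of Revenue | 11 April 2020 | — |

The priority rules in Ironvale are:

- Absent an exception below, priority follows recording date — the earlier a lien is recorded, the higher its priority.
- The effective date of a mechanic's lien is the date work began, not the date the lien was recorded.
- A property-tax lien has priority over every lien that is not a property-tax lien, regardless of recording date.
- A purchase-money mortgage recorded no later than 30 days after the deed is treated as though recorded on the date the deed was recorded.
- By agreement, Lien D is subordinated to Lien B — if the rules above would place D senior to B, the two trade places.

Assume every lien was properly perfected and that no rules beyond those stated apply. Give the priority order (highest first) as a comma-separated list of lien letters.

Adjusting effective dates: A is treated as recorded 23 September 2020, the work-commencement date; B missed the 30-day window (60 days after the deed), so its recording date stands; F is treated as recorded 27 October 2020, the work-commencement date.
G is a property-tax lien, so it outranks all other liens regardless of date.
The other liens, earliest effective date first: E (2 February 2020), D (26 April 2020), A (23 September 2020), F (27 October 2020), B (7 April 2021), C (29 May 2021).
Because D would otherwise rank above B, the subordination swaps them.

G, E, B, A, F, D, C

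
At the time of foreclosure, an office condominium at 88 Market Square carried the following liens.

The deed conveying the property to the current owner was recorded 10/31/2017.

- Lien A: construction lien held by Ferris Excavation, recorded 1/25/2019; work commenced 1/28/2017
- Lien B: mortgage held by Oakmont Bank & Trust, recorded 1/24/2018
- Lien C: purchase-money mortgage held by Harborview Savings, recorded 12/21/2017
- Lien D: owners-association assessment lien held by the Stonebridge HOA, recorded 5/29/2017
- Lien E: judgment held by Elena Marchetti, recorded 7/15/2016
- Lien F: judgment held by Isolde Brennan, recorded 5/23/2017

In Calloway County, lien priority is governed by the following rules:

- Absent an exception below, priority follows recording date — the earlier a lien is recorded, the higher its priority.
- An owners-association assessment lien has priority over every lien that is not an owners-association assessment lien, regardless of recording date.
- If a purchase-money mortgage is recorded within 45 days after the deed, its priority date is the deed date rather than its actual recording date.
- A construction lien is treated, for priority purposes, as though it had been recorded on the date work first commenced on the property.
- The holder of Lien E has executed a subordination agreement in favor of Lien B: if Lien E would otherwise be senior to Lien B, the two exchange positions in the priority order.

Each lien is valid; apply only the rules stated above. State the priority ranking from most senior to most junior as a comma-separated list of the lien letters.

D, B, A, F, C, E

First, effective dates: A is treated as recorded 1/28/2017, the work-commencement date; C was recorded 51 days after the deed — beyond 45 days — so no relation-back applies.
D is an owners-association assessment lien, so it outranks all other liens regardless of date.
Among the remaining liens, by effective date: E (7/15/2016), A (1/28/2017), F (5/23/2017), C (12/21/2017), B (1/24/2018).
Because E would otherwise rank above B, the subordination swaps them.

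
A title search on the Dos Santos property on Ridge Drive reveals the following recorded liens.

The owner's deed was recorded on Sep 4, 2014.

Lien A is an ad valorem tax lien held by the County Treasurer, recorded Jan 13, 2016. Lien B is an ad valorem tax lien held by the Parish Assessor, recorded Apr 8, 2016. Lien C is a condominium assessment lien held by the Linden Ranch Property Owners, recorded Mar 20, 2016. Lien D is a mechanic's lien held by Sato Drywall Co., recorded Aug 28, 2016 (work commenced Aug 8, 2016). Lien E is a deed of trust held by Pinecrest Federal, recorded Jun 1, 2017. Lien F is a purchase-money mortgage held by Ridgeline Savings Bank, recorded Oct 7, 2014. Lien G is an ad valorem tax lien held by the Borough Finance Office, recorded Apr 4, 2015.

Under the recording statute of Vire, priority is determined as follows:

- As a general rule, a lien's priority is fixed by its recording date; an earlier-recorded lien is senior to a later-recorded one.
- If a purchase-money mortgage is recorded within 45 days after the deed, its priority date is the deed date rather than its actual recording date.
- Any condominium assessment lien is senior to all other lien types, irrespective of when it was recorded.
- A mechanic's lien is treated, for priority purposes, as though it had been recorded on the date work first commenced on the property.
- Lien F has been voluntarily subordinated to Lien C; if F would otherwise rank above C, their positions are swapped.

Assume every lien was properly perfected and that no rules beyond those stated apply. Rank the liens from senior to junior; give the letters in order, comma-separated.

C, F, G, A, B, D, E

Effective dates: D relates back to Aug 8, 2016 (work commenced); F's effective date is the deed date, Sep 4, 2014.
C, as a condominium assessment lien, has superpriority and ranks first.
Ordering the rest by effective date: F (Sep 4, 2014), G (Apr 4, 2015), A (Jan 13, 2016), B (Apr 8, 2016), D (Aug 8, 2016), E (Jun 1, 2017).
F already ranks below C; the subordination has no effect.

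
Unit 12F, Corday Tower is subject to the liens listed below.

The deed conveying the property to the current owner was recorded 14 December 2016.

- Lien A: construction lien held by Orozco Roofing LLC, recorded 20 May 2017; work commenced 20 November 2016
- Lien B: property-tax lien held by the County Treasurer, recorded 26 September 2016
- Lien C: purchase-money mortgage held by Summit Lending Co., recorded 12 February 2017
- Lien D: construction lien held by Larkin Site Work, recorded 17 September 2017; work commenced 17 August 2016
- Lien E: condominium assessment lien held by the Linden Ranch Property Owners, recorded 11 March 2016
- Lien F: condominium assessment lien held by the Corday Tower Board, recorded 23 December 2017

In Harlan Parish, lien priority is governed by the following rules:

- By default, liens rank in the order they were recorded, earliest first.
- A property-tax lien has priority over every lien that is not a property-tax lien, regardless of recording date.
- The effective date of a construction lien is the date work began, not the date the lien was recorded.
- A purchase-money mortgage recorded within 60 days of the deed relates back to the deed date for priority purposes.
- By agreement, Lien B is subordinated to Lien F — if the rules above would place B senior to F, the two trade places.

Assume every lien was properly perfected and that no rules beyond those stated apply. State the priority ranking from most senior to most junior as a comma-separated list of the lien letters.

F, E, D, A, C, B

Effective dates after the stated exceptions: A is treated as recorded 20 November 2016, the work-commencement date; C was recorded within the 60-day window, so its effective date is the deed date 14 December 2016; D relates back to 17 August 2016 (work commenced).
B is a property-tax lien and takes priority over every other lien.
Ordering the rest by effective date: E (11 March 2016), D (17 August 2016), A (20 November 2016), C (14 December 2016), F (23 December 2017).
Because B would otherwise rank above F, the subordination swaps them.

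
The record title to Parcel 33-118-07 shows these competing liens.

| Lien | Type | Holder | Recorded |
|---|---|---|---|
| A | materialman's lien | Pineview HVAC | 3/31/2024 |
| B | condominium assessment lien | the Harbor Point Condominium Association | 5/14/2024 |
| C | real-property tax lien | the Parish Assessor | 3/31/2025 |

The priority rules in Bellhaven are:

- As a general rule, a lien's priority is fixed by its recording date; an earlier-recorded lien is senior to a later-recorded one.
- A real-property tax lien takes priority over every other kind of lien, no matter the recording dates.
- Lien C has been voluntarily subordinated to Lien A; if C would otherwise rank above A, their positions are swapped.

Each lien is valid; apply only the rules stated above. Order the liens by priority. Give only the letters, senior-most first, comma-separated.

C is a real-property tax lien, so it outranks all other liens regardless of date.
Ordering the rest by effective date: A (3/31/2024), B (5/14/2024).
Because C would otherwise rank above A, the subordination swaps them.

A, C, B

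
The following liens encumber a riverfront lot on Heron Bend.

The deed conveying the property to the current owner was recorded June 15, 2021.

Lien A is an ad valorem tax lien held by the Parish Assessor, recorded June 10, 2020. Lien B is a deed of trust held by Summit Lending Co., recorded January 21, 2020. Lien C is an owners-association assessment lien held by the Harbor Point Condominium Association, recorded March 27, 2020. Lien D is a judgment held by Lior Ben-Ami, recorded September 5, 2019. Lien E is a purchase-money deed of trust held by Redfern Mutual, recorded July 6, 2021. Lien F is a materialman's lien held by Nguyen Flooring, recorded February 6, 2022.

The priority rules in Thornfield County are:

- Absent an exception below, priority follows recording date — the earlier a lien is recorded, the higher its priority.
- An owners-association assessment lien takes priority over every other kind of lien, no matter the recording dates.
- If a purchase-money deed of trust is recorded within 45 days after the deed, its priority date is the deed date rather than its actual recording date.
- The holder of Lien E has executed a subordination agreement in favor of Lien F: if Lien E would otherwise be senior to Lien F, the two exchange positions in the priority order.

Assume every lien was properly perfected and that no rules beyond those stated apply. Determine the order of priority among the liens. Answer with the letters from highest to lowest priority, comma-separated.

C, D, B, A, F, E

Effective dates after the stated exceptions: E relates back to the deed date June 15, 2021.
As an owners-association assessment lien, C is senior to every other lien.
The other liens, earliest effective date first: D (September 5, 2019), B (January 21, 2020), A (June 10, 2020), E (June 15, 2021), F (February 6, 2022).
Because E would otherwise rank above F, the subordination swaps them.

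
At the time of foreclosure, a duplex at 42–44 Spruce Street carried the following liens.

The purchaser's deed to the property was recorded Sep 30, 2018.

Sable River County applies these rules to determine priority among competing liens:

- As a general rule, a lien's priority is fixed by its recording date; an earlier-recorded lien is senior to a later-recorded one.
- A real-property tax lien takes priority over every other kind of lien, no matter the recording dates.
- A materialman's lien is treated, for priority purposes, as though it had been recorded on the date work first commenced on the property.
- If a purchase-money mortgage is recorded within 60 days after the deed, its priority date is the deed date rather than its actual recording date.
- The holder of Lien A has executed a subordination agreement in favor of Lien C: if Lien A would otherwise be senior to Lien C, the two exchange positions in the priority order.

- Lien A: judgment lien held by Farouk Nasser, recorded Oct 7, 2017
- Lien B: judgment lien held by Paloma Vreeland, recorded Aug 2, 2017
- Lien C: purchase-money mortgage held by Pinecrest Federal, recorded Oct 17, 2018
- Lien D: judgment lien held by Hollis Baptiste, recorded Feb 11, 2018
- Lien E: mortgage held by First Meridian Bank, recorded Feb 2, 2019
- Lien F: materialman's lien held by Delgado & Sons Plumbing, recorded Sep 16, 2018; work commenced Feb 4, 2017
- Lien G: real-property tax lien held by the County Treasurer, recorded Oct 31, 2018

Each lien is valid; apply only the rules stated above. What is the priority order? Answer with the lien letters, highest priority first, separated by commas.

G, F, B, C, D, A, E

Effective dates after the stated exceptions: C relates back to the deed date Sep 30, 2018; F is treated as recorded Feb 4, 2017, the work-commencement date.
G is a real-property tax lien, so it outranks all other liens regardless of date.
Remaining liens by effective date: F (Feb 4, 2017), B (Aug 2, 2017), A (Oct 7, 2017), D (Feb 11, 2018), C (Sep 30, 2018), E (Feb 2, 2019).
The subordination applies — A was senior to C — so A and C swap.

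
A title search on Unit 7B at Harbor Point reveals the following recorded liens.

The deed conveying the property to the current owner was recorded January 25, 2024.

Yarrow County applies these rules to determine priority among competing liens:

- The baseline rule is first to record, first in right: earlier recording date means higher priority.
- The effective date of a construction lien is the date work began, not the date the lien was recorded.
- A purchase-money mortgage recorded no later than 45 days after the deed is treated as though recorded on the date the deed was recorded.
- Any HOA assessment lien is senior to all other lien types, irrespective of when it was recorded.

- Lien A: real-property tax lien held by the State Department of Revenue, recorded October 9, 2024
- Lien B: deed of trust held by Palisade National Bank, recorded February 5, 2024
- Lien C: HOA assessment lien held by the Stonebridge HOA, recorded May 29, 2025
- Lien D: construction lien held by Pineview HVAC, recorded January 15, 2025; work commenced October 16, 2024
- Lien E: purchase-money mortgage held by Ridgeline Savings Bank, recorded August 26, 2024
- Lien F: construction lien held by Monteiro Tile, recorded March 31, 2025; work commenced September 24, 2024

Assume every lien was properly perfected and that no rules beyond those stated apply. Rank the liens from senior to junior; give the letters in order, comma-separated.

First, effective dates: D is treated as recorded October 16, 2024, the work-commencement date; E missed the 45-day window (214 days after the deed), so its recording date stands; F relates back to September 24, 2024 (work commenced).
C is an HOA assessment lien and takes priority over every other lien.
Among the remaining liens, by effective date: B (February 5, 2024), E (August 26, 2024), F (September 24, 2024), A (October 9, 2024), D (October 16, 2024).

C, B, E, F, A, D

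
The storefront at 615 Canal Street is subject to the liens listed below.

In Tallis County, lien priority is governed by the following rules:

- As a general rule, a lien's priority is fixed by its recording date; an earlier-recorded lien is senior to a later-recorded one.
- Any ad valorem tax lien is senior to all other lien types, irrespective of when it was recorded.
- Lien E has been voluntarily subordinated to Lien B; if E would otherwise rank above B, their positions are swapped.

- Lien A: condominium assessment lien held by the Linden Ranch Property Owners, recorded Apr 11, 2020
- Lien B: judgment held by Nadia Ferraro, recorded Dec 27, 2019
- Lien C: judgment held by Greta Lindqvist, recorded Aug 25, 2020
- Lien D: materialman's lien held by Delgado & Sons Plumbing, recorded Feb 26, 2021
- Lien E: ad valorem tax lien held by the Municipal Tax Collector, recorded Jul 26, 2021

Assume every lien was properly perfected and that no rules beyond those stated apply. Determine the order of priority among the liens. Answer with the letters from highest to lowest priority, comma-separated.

E is an ad valorem tax lien and takes priority over every other lien.
The other liens, earliest effective date first: B (Dec 27, 2019), A (Apr 11, 2020), C (Aug 25, 2020), D (Feb 26, 2021).
Because E would otherwise rank above B, the subordination swaps them.

B, E, A, C, D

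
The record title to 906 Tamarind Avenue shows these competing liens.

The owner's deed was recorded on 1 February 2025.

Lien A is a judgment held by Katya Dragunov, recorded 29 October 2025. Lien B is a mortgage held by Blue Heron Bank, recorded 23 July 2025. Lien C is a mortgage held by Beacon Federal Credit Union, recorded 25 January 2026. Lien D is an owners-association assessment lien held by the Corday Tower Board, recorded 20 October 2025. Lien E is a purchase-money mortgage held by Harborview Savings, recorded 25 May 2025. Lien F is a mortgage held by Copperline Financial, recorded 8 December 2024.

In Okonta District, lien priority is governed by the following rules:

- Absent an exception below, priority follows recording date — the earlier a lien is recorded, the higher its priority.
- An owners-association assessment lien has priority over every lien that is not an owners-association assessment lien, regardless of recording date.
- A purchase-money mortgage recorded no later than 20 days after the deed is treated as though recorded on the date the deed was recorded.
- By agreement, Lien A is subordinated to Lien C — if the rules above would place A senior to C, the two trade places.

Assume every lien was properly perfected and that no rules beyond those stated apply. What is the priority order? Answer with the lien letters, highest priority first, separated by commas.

D, F, E, B, C, A

First, effective dates: E was recorded 113 days after the deed — beyond 20 days — so no relation-back applies.
D is an owners-association assessment lien, so it outranks all other liens regardless of date.
Remaining liens by effective date: F (8 December 2024), E (25 May 2025), B (23 July 2025), A (29 October 2025), C (25 January 2026).
Because A would otherwise rank above C, the subordination swaps them.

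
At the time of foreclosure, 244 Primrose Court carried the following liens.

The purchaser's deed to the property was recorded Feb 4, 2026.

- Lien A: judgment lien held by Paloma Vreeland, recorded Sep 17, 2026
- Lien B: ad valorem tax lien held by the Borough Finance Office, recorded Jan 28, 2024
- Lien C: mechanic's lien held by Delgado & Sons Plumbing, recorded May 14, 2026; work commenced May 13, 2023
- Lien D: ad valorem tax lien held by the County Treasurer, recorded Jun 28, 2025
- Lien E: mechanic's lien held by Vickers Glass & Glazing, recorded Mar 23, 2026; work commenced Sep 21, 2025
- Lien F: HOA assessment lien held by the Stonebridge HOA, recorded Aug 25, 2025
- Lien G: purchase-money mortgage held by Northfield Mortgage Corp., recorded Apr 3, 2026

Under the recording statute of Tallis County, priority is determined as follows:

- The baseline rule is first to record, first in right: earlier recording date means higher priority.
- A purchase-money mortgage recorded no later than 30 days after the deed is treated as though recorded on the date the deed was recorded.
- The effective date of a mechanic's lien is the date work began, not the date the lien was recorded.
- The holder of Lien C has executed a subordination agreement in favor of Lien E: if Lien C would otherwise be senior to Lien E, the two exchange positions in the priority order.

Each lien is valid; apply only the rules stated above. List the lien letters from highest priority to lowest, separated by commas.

E, B, D, F, C, G, A

Adjusting effective dates: C's effective date is May 13, 2023, when work began; E is treated as recorded Sep 21, 2025, the work-commencement date; G was recorded 58 days after the deed, outside the 30-day window, so it keeps its recording date.
By effective date: C (May 13, 2023), B (Jan 28, 2024), D (Jun 28, 2025), F (Aug 25, 2025), E (Sep 21, 2025), G (Apr 3, 2026), A (Sep 17, 2026).
C would otherwise be senior to E, so under the subordination agreement C and E exchange positions.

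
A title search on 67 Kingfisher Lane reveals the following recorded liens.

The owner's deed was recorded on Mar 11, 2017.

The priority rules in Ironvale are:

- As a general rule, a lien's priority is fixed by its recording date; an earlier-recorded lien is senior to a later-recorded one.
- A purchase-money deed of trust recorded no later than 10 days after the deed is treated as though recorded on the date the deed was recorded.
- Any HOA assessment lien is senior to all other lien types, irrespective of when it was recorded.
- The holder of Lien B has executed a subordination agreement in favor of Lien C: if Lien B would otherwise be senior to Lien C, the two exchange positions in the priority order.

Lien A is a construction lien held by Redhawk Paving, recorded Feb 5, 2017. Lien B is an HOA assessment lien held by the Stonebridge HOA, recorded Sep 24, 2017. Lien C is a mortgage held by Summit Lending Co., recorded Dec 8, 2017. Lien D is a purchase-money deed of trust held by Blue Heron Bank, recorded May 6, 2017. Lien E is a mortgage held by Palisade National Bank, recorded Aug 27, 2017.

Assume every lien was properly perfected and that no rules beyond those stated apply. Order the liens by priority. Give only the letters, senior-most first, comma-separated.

Adjusting effective dates: D missed the 10-day window (56 days after the deed), so its recording date stands.
B is an HOA assessment lien, so it outranks all other liens regardless of date.
Ordering the rest by effective date: A (Feb 5, 2017), D (May 6, 2017), E (Aug 27, 2017), C (Dec 8, 2017).
The subordination applies — B was senior to C — so B and C swap.

C, A, D, E, B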